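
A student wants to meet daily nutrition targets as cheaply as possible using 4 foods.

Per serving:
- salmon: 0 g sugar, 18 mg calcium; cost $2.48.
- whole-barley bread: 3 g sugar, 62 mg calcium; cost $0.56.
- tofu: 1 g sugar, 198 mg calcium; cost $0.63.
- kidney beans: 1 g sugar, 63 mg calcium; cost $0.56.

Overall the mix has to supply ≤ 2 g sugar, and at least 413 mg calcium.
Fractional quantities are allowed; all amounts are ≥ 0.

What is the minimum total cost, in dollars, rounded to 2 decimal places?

$3.60

Let x1 = servings of salmon, x2 = servings of whole-barley bread, x3 = servings of tofu, x4 = servings of kidney beans.
Minimise 2.48x1 + 0.56x2 + 0.63x3 + 0.56x4 with:
  3x2 + 1x3 + 1x4 ≤ 2   (sugar)
  18x1 + 62x2 + 198x3 + 63x4 ≥ 413   (calcium)
  x1, x2, x3, x4 ≥ 0.
At the optimum only salmon, tofu are positive (whole-barley bread, kidney beans = 0). There the sugar and calcium constraints are tight.
So salmon = 0.9444 servings, tofu = 2 servings.
Cost = 2.48·0.9444 + 0.63·2 = 3.6021.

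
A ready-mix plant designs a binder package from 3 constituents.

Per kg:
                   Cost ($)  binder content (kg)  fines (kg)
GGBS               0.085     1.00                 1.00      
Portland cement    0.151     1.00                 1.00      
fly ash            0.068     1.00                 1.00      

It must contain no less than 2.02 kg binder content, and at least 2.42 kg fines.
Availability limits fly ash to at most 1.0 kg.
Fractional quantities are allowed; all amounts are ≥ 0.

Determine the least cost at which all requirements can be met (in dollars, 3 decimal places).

$0.189

This is a linear program. Let x1 = kg of GGBS, x2 = kg of Portland cement, x3 = kg of fly ash.
Minimise 0.085x1 + 0.151x2 + 0.068x3 with:
  1x1 + 1x2 + 1x3 ≥ 2.02   (binder content)
  1x1 + 1x2 + 1x3 ≥ 2.42   (fines)
  x3 ≤ 1
  x1, x2, x3 ≥ 0.
The optimal basis is {GGBS, fly ash}; Portland cement drops out. The fines and the fly ash cap requirements are met with equality.
So GGBS = 1.42 kg, fly ash = 1 kg.
Hence cost = 0.085·1.42 + 0.068·1 = $0.18870.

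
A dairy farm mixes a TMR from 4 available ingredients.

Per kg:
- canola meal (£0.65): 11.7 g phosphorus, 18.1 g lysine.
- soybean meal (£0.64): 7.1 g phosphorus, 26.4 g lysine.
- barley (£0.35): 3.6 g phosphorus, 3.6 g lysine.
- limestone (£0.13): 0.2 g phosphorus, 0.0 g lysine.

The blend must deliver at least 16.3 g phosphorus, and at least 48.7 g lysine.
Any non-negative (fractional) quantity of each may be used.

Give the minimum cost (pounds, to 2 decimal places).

Let x1 = kg of canola meal, x2 = kg of soybean meal, x3 = kg of barley, x4 = kg of limestone.
min 0.65x1 + 0.64x2 + 0.35x3 + 0.13x4 s.t.:
  11.7x1 + 7.1x2 + 3.6x3 + 0.2x4 ≥ 16.3   (phosphorus)
  18.1x1 + 26.4x2 + 3.6x3 ≥ 48.7   (lysine)
  x1, x2, x3, x4 ≥ 0.
The cheapest feasible vertex uses only canola meal, soybean meal; barley, limestone are not used. There the phosphorus and lysine constraints are tight.
So canola meal = 0.4688 kg, soybean meal = 1.523 kg.
Total cost: 0.65·0.4688 + 0.64·1.523 = 1.2794.

£1.28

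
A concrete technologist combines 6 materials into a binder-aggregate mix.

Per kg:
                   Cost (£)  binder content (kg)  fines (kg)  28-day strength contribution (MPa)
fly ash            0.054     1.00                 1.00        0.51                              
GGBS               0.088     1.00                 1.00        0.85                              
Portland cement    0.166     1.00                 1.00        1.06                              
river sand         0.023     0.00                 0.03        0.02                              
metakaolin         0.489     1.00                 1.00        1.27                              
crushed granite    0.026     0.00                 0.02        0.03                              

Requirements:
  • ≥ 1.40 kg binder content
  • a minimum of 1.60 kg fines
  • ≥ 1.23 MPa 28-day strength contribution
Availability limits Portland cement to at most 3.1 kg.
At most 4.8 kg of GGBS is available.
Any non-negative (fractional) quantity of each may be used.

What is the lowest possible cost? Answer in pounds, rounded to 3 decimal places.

£0.128

Let x1 = kg of fly ash, x2 = kg of GGBS, x3 = kg of Portland cement, x4 = kg of river sand, x5 = kg of metakaolin, x6 = kg of crushed granite.
Minimize 0.054x1 + 0.088x2 + 0.166x3 + 0.023x4 + 0.489x5 + 0.026x6 subject to:
  1x1 + 1x2 + 1x3 + 1x5 ≥ 1.4   (binder content)
  1x1 + 1x2 + 1x3 + 0.03x4 + 1x5 + 0.02x6 ≥ 1.6   (fines)
  0.51x1 + 0.85x2 + 1.06x3 + 0.02x4 + 1.27x5 + 0.03x6 ≥ 1.23   (28-day strength contribution)
  x3 ≤ 3.1
  x2 ≤ 4.8
  x1, x2, x3, x4, x5, x6 ≥ 0.
The minimum-cost mix takes nothing from Portland cement, river sand, metakaolin, crushed granite — only fly ash, GGBS. There the fines and 28-day strength contribution constraints are tight.
So fly ash = 0.3824 kg, GGBS = 1.218 kg.
Total cost: 0.054·0.3824 + 0.088·1.218 = 0.12783.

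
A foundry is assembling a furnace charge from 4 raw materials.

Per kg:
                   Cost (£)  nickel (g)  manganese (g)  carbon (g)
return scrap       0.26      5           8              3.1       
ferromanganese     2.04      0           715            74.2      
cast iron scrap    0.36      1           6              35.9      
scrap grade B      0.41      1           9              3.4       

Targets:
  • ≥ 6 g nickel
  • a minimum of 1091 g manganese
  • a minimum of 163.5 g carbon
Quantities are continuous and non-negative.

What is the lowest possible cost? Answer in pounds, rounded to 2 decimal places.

£3.80

Let x1 = kg of return scrap, x2 = kg of ferromanganese, x3 = kg of cast iron scrap, x4 = kg of scrap grade B.
Minimise 0.26x1 + 2.04x2 + 0.36x3 + 0.41x4 with:
  5x1 + 1x3 + 1x4 ≥ 6   (nickel)
  8x1 + 715x2 + 6x3 + 9x4 ≥ 1091   (manganese)
  3.1x1 + 74.2x2 + 35.9x3 + 3.4x4 ≥ 163.5   (carbon)
  x1, x2, x3, x4 ≥ 0.
The cheapest feasible vertex uses only return scrap, ferromanganese, cast iron scrap; scrap grade B is not used. Binding constraints: nickel, manganese, carbon.
Optimal quantities: return scrap = 0.9269 kg, ferromanganese = 1.504 kg, cast iron scrap = 1.366 kg.
Total cost: 0.26·0.9269 + 2.04·1.504 + 0.36·1.366 = 3.8009.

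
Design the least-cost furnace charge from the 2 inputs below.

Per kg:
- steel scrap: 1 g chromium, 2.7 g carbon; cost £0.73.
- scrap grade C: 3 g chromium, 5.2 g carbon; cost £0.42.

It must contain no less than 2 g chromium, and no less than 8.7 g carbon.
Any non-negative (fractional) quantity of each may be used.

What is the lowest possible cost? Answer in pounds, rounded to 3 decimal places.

£0.703

Let x1 = kg of steel scrap, x2 = kg of scrap grade C.
Minimize 0.73x1 + 0.42x2 subject to:
  1x1 + 3x2 ≥ 2   (chromium)
  2.7x1 + 5.2x2 ≥ 8.7   (carbon)
  x1, x2 ≥ 0.
The cheapest feasible vertex uses only scrap grade C; steel scrap is not used. Binding constraint: carbon.
Solving gives x2 = 1.673.
Hence cost = 0.42·1.673 = £0.70266.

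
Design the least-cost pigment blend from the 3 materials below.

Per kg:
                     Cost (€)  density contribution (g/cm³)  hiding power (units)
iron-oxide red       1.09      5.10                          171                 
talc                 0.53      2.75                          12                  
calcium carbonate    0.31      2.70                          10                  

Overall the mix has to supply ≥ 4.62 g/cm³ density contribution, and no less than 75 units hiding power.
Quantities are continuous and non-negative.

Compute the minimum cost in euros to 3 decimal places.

Let x1 = kg of iron-oxide red, x2 = kg of talc, x3 = kg of calcium carbonate.
min 1.09x1 + 0.53x2 + 0.31x3 with:
  5.1x1 + 2.75x2 + 2.7x3 ≥ 4.62   (density contribution)
  171x1 + 12x2 + 10x3 ≥ 75   (hiding power)
  x1, x2, x3 ≥ 0.
At the optimum only iron-oxide red, calcium carbonate are positive (talc = 0). The density contribution and hiding power requirements are met with equality.
That vertex is x1 = 0.3806, x3 = 0.9923.
Hence cost = 1.09·0.3806 + 0.31·0.9923 = €0.72247.

€0.722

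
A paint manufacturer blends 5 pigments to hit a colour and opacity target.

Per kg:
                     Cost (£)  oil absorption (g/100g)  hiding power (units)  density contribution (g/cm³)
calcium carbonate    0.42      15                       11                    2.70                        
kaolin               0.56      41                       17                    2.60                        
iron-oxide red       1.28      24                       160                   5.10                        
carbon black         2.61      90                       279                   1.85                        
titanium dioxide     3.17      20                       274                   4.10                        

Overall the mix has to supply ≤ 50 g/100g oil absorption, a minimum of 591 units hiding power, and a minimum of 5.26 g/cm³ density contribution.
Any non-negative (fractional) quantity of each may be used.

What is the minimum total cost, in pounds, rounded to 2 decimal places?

£6.52

This is a linear program. Let x1 = kg of calcium carbonate, x2 = kg of kaolin, x3 = kg of iron-oxide red, x4 = kg of carbon black, x5 = kg of titanium dioxide.
min 0.42x1 + 0.56x2 + 1.28x3 + 2.61x4 + 3.17x5 subject to:
  15x1 + 41x2 + 24x3 + 90x4 + 20x5 ≤ 50   (oil absorption)
  11x1 + 17x2 + 160x3 + 279x4 + 274x5 ≥ 591   (hiding power)
  2.7x1 + 2.6x2 + 5.1x3 + 1.85x4 + 4.1x5 ≥ 5.26   (density contribution)
  x1, x2, x3, x4, x5 ≥ 0.
At the optimum only iron-oxide red, titanium dioxide are positive (calcium carbonate, kaolin, carbon black = 0). The oil absorption and hiding power requirements are met with equality.
So iron-oxide red = 0.5569 kg, titanium dioxide = 1.832 kg.
Cost = 1.28·0.5569 + 3.17·1.832 = 6.5203.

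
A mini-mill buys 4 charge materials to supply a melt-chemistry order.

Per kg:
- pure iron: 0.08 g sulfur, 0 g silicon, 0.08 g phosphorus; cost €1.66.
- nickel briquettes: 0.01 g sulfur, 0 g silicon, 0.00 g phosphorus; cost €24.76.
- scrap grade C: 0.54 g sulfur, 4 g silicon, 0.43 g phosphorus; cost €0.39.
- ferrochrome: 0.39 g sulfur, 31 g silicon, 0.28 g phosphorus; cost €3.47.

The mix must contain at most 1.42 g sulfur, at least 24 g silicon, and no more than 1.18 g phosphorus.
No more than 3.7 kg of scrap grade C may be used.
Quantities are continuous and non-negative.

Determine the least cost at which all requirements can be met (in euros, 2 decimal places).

€2.55

Set it up as a linear program. Let x1 = kg of pure iron, x2 = kg of nickel briquettes, x3 = kg of scrap grade C, x4 = kg of ferrochrome.
min 1.66x1 + 24.76x2 + 0.39x3 + 3.47x4 subject to:
  0.08x1 + 0.01x2 + 0.54x3 + 0.39x4 ≤ 1.42   (sulfur)
  4x3 + 31x4 ≥ 24   (silicon)
  0.08x1 + 0.43x3 + 0.28x4 ≤ 1.18   (phosphorus)
  x3 ≤ 3.7
  x1, x2, x3, x4 ≥ 0.
The cheapest feasible vertex uses only scrap grade C, ferrochrome; pure iron, nickel briquettes are not used. The sulfur and silicon requirements are met with equality.
Optimal quantities: scrap grade C = 2.283 kg, ferrochrome = 0.4796 kg.
Total cost: 0.39·2.283 + 3.47·0.4796 = 2.5546.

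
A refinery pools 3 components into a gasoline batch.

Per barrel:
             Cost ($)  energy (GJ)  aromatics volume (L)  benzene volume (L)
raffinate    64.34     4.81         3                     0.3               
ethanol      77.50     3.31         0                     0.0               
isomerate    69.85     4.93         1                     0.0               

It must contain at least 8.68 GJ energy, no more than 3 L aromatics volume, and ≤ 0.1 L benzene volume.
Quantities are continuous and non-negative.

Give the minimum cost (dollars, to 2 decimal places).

$121.71

Let x1 = barrels of raffinate, x2 = barrels of ethanol, x3 = barrels of isomerate.
min 64.34x1 + 77.5x2 + 69.85x3 s.t.:
  4.81x1 + 3.31x2 + 4.93x3 ≥ 8.68   (energy)
  3x1 + 1x3 ≤ 3   (aromatics volume)
  0.3x1 ≤ 0.1   (benzene volume)
  x1, x2, x3 ≥ 0.
The cheapest feasible vertex uses only raffinate, isomerate; ethanol is not used. There the energy and benzene volume constraints are tight.
So raffinate = 0.33333 barrels, isomerate = 1.4354 barrels.
Hence cost = 64.34·0.33333 + 69.85·1.4354 = $121.7091.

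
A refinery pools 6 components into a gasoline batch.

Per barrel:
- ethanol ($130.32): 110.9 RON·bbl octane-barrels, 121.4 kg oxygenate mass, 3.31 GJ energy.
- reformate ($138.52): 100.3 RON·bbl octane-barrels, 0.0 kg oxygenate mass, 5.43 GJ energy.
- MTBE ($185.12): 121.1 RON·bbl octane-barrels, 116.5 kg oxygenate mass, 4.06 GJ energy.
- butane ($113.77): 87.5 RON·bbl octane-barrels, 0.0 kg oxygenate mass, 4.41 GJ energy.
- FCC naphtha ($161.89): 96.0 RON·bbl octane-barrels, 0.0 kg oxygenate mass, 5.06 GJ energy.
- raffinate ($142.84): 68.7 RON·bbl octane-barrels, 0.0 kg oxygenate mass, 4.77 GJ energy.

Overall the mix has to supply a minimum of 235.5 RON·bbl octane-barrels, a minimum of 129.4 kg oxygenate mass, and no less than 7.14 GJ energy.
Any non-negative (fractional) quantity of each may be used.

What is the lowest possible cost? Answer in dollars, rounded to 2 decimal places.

Treat it as an LP. Let x1 = barrels of ethanol, x2 = barrels of reformate, x3 = barrels of MTBE, x4 = barrels of butane, x5 = barrels of FCC naphtha, x6 = barrels of raffinate.
Minimize 130.32x1 + 138.52x2 + 185.12x3 + 113.77x4 + 161.89x5 + 142.84x6 with:
  110.9x1 + 100.3x2 + 121.1x3 + 87.5x4 + 96x5 + 68.7x6 ≥ 235.5   (octane-barrels)
  121.4x1 + 116.5x3 ≥ 129.4   (oxygenate mass)
  3.31x1 + 5.43x2 + 4.06x3 + 4.41x4 + 5.06x5 + 4.77x6 ≥ 7.14   (energy)
  x1, x2, x3, x4, x5, x6 ≥ 0.
At the optimum only ethanol, butane are positive (reformate, MTBE, FCC naphtha, raffinate = 0). There the octane-barrels and energy constraints are tight.
So ethanol = 2.0748 barrels, butane = 0.061777 barrels.
Objective = 130.32·2.0748 + 113.77·0.061777 = 277.4163.

$277.42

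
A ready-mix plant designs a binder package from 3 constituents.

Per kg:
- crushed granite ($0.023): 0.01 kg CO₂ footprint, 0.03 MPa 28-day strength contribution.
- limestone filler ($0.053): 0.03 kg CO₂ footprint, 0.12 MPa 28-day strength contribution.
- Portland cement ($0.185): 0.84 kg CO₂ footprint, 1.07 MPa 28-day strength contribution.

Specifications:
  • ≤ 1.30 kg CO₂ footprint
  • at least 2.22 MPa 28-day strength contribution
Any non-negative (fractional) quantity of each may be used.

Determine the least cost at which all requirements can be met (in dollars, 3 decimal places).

$0.606

Set it up as a linear program. Let x1 = kg of crushed granite, x2 = kg of limestone filler, x3 = kg of Portland cement.
min 0.023x1 + 0.053x2 + 0.185x3 with:
  0.01x1 + 0.03x2 + 0.84x3 ≤ 1.3   (CO₂ footprint)
  0.03x1 + 0.12x2 + 1.07x3 ≥ 2.22   (28-day strength contribution)
  x1, x2, x3 ≥ 0.
At the optimum only limestone filler, Portland cement are positive (crushed granite = 0). Binding constraints: CO₂ footprint and 28-day strength contribution.
So limestone filler = 6.897 kg, Portland cement = 1.301 kg.
Objective = 0.053·6.897 + 0.185·1.301 = 0.60623.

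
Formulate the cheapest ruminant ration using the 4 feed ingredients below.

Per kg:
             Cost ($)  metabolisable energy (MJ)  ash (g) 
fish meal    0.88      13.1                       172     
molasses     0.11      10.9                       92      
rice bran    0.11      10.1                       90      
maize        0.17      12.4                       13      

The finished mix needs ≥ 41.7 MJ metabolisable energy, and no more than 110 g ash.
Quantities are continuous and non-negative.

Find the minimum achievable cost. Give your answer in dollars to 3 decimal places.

Set it up as a linear program. Let x1 = kg of fish meal, x2 = kg of molasses, x3 = kg of rice bran, x4 = kg of maize.
min 0.88x1 + 0.11x2 + 0.11x3 + 0.17x4 subject to:
  13.1x1 + 10.9x2 + 10.1x3 + 12.4x4 ≥ 41.7   (metabolisable energy)
  172x1 + 92x2 + 90x3 + 13x4 ≤ 110   (ash)
  x1, x2, x3, x4 ≥ 0.
At the optimum only molasses, maize are positive (fish meal, rice bran = 0). Binding constraints: metabolisable energy and ash.
That vertex is x2 = 0.8226, x4 = 2.64.
Objective = 0.11·0.8226 + 0.17·2.64 = 0.53929.

$0.539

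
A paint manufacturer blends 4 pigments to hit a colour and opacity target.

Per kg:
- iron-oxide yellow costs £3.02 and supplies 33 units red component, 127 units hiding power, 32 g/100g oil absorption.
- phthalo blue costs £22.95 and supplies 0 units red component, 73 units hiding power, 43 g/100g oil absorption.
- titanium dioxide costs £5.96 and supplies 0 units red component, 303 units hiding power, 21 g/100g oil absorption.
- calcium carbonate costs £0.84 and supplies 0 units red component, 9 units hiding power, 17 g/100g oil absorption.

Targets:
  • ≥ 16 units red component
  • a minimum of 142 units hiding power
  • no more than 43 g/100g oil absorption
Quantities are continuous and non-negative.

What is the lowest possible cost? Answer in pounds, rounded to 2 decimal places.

£3.05

Let x1 = kg of iron-oxide yellow, x2 = kg of phthalo blue, x3 = kg of titanium dioxide, x4 = kg of calcium carbonate.
min 3.02x1 + 22.95x2 + 5.96x3 + 0.84x4 s.t.:
  33x1 ≥ 16   (red component)
  127x1 + 73x2 + 303x3 + 9x4 ≥ 142   (hiding power)
  32x1 + 43x2 + 21x3 + 17x4 ≤ 43   (oil absorption)
  x1, x2, x3, x4 ≥ 0.
At the optimum only iron-oxide yellow, titanium dioxide are positive (phthalo blue, calcium carbonate = 0). There the red component and hiding power constraints are tight.
So iron-oxide yellow = 0.4848 kg, titanium dioxide = 0.2654 kg.
Hence cost = 3.02·0.4848 + 5.96·0.2654 = £3.0459.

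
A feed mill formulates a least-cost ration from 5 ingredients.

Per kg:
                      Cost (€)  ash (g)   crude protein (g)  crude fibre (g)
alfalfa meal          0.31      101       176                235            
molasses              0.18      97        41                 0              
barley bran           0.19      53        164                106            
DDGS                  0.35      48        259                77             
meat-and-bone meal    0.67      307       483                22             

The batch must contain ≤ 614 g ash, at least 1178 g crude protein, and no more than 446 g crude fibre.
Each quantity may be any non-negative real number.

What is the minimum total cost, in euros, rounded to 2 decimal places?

This is a linear program. Let x1 = kg of alfalfa meal, x2 = kg of molasses, x3 = kg of barley bran, x4 = kg of DDGS, x5 = kg of meat-and-bone meal.
Minimize 0.31x1 + 0.18x2 + 0.19x3 + 0.35x4 + 0.67x5 with:
  101x1 + 97x2 + 53x3 + 48x4 + 307x5 ≤ 614   (ash)
  176x1 + 41x2 + 164x3 + 259x4 + 483x5 ≥ 1178   (crude protein)
  235x1 + 106x3 + 77x4 + 22x5 ≤ 446   (crude fibre)
  x1, x2, x3, x4, x5 ≥ 0.
At the optimum only barley bran, meat-and-bone meal are positive (alfalfa meal, molasses, DDGS = 0). Binding constraints: crude protein and crude fibre.
So barley bran = 3.982 kg, meat-and-bone meal = 1.087 kg.
Cost = 0.19·3.982 + 0.67·1.087 = 1.4849.

€1.48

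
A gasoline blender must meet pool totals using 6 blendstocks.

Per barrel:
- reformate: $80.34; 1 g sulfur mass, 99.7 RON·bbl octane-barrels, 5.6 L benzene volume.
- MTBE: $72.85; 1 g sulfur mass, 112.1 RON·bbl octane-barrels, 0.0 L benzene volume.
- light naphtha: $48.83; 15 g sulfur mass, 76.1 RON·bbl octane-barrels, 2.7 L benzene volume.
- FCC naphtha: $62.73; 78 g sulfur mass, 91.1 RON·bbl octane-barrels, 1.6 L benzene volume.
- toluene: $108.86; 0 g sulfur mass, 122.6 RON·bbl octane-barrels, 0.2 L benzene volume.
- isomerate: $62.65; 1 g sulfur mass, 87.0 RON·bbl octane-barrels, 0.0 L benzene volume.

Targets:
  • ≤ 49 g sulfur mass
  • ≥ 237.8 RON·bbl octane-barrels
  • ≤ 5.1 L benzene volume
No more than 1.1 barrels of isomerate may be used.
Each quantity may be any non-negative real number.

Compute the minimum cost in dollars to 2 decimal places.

This is a linear program. Let x1 = barrels of reformate, x2 = barrels of MTBE, x3 = barrels of light naphtha, x4 = barrels of FCC naphtha, x5 = barrels of toluene, x6 = barrels of isomerate.
Minimize 80.34x1 + 72.85x2 + 48.83x3 + 62.73x4 + 108.86x5 + 62.65x6 s.t.:
  1x1 + 1x2 + 15x3 + 78x4 + 1x6 ≤ 49   (sulfur mass)
  99.7x1 + 112.1x2 + 76.1x3 + 91.1x4 + 122.6x5 + 87x6 ≥ 237.8   (octane-barrels)
  5.6x1 + 2.7x3 + 1.6x4 + 0.2x5 ≤ 5.1   (benzene volume)
  x6 ≤ 1.1
  x1, x2, x3, x4, x5, x6 ≥ 0.
The minimum-cost mix takes nothing from reformate, FCC naphtha, toluene, isomerate — only MTBE, light naphtha. The octane-barrels and benzene volume requirements are met with equality.
That vertex is x2 = 0.839, x3 = 1.889.
Hence cost = 72.85·0.839 + 48.83·1.889 = $153.3610.

$153.36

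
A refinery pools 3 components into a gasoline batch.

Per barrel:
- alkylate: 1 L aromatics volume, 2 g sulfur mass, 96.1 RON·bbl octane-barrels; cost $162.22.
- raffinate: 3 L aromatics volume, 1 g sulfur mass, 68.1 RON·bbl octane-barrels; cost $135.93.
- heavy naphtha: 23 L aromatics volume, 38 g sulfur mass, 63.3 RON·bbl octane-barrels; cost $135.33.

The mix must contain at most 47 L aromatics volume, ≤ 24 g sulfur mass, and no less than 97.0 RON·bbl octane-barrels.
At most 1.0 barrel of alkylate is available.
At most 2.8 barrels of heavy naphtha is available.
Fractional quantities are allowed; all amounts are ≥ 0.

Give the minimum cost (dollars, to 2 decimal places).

$164.02

This is a linear program. Let x1 = barrels of alkylate, x2 = barrels of raffinate, x3 = barrels of heavy naphtha.
Minimize 162.22x1 + 135.93x2 + 135.33x3 with:
  1x1 + 3x2 + 23x3 ≤ 47   (aromatics volume)
  2x1 + 1x2 + 38x3 ≤ 24   (sulfur mass)
  96.1x1 + 68.1x2 + 63.3x3 ≥ 97   (octane-barrels)
  x1 ≤ 1
  x3 ≤ 2.8
  x1, x2, x3 ≥ 0.
The minimum-cost mix takes nothing from heavy naphtha — only alkylate, raffinate. Binding constraints: octane-barrels and the alkylate cap.
That vertex is x1 = 1, x2 = 0.01322.
Hence cost = 162.22·1 + 135.93·0.01322 = $164.0170.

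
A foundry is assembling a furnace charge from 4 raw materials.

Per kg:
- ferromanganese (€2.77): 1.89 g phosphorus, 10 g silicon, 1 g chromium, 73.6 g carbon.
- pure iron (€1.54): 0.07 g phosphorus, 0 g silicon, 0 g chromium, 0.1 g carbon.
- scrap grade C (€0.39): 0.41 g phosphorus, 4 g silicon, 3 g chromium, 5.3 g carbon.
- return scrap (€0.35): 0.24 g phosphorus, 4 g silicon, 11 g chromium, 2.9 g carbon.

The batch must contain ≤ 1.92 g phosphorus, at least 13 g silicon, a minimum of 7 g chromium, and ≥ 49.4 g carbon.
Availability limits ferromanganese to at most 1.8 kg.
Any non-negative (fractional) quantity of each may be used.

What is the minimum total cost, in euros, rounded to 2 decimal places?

€2.23

Let x1 = kg of ferromanganese, x2 = kg of pure iron, x3 = kg of scrap grade C, x4 = kg of return scrap.
Minimise 2.77x1 + 1.54x2 + 0.39x3 + 0.35x4 s.t.:
  1.89x1 + 0.07x2 + 0.41x3 + 0.24x4 ≤ 1.92   (phosphorus)
  10x1 + 4x3 + 4x4 ≥ 13   (silicon)
  1x1 + 3x3 + 11x4 ≥ 7   (chromium)
  73.6x1 + 0.1x2 + 5.3x3 + 2.9x4 ≥ 49.4   (carbon)
  x1 ≤ 1.8
  x1, x2, x3, x4 ≥ 0.
The minimum-cost mix takes nothing from pure iron — only ferromanganese, scrap grade C, return scrap. The silicon, chromium, carbon requirements are met with equality.
So ferromanganese = 0.5368 kg, scrap grade C = 1.816 kg, return scrap = 0.09241 kg.
Hence cost = 2.77·0.5368 + 0.39·1.816 + 0.35·0.09241 = €2.2275.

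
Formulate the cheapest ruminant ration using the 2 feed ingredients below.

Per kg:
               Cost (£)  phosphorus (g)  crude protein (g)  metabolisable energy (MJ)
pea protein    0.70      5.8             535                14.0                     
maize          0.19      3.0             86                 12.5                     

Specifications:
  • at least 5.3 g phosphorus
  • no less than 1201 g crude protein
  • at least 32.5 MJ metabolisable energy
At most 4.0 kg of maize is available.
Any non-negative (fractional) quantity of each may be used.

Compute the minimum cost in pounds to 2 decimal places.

Let x1 = kg of pea protein, x2 = kg of maize.
min 0.7x1 + 0.19x2 s.t.:
  5.8x1 + 3x2 ≥ 5.3   (phosphorus)
  535x1 + 86x2 ≥ 1201   (crude protein)
  14x1 + 12.5x2 ≥ 32.5   (metabolisable energy)
  x2 ≤ 4
  x1, x2 ≥ 0.
Both inputs are positive at the optimum. The crude protein and metabolisable energy requirements are met with equality.
Optimal quantities: pea protein = 2.228 kg, maize = 0.1046 kg.
Cost = 0.7·2.228 + 0.19·0.1046 = 1.5795.

£1.58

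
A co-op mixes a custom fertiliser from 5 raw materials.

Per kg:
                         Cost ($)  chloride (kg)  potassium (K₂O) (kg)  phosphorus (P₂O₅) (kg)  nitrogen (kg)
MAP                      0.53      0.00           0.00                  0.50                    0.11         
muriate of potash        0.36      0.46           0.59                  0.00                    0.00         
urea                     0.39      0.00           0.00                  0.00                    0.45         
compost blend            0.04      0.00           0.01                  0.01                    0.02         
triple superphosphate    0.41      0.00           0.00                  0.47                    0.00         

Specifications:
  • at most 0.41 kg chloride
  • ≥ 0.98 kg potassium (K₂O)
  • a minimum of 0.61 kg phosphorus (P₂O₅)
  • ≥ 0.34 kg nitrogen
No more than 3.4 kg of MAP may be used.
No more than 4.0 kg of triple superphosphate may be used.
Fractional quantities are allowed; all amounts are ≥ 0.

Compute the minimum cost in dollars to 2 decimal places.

$2.27

Let x1 = kg of MAP, x2 = kg of muriate of potash, x3 = kg of urea, x4 = kg of compost blend, x5 = kg of triple superphosphate.
min 0.53x1 + 0.36x2 + 0.39x3 + 0.04x4 + 0.41x5 subject to:
  0.46x2 ≤ 0.41   (chloride)
  0.59x2 + 0.01x4 ≥ 0.98   (potassium (K₂O))
  0.5x1 + 0.01x4 + 0.47x5 ≥ 0.61   (phosphorus (P₂O₅))
  0.11x1 + 0.45x3 + 0.02x4 ≥ 0.34   (nitrogen)
  x1 ≤ 3.4
  x5 ≤ 4
  x1, x2, x3, x4, x5 ≥ 0.
The minimum-cost mix takes nothing from MAP, urea — only muriate of potash, compost blend, triple superphosphate. The chloride, potassium (K₂O), phosphorus (P₂O₅) requirements are met with equality.
Optimal quantities: muriate of potash = 0.8913 kg, compost blend = 45.41 kg, triple superphosphate = 0.3316 kg.
Total cost: 0.36·0.8913 + 0.04·45.41 + 0.41·0.3316 = 2.2732.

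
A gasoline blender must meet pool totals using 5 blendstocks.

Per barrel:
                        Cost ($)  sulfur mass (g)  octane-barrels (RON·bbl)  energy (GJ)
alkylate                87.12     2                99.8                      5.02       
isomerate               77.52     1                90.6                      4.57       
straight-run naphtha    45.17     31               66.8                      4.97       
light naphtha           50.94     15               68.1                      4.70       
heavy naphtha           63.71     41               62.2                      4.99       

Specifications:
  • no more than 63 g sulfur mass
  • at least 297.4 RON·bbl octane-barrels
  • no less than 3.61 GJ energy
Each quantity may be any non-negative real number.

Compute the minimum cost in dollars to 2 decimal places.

Let x1 = barrels of alkylate, x2 = barrels of isomerate, x3 = barrels of straight-run naphtha, x4 = barrels of light naphtha, x5 = barrels of heavy naphtha.
Minimise 87.12x1 + 77.52x2 + 45.17x3 + 50.94x4 + 63.71x5 subject to:
  2x1 + 1x2 + 31x3 + 15x4 + 41x5 ≤ 63   (sulfur mass)
  99.8x1 + 90.6x2 + 66.8x3 + 68.1x4 + 62.2x5 ≥ 297.4   (octane-barrels)
  5.02x1 + 4.57x2 + 4.97x3 + 4.7x4 + 4.99x5 ≥ 3.61   (energy)
  x1, x2, x3, x4, x5 ≥ 0.
The minimum-cost mix takes nothing from alkylate, straight-run naphtha, heavy naphtha — only isomerate, light naphtha. Binding constraints: sulfur mass and octane-barrels.
Optimal quantities: isomerate = 0.13223 barrels, light naphtha = 4.1912 barrels.
Hence cost = 77.52·0.13223 + 50.94·4.1912 = $223.7502.

$223.75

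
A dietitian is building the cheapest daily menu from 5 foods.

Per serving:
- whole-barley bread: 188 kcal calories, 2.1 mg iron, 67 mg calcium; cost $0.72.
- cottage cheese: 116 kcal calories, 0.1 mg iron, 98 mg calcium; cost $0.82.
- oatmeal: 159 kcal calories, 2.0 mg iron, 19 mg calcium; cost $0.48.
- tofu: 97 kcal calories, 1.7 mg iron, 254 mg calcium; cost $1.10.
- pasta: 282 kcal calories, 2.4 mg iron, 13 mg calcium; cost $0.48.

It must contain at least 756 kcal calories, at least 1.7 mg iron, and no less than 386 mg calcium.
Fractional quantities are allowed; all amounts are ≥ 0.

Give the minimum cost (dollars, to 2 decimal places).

Treat it as an LP. Let x1 = servings of whole-barley bread, x2 = servings of cottage cheese, x3 = servings of oatmeal, x4 = servings of tofu, x5 = servings of pasta.
Minimize 0.72x1 + 0.82x2 + 0.48x3 + 1.1x4 + 0.48x5 with:
  188x1 + 116x2 + 159x3 + 97x4 + 282x5 ≥ 756   (calories)
  2.1x1 + 0.1x2 + 2x3 + 1.7x4 + 2.4x5 ≥ 1.7   (iron)
  67x1 + 98x2 + 19x3 + 254x4 + 13x5 ≥ 386   (calcium)
  x1, x2, x3, x4, x5 ≥ 0.
The minimum-cost mix takes nothing from whole-barley bread, cottage cheese, oatmeal — only tofu, pasta. The calories and calcium requirements are met with equality.
Solving gives x4 = 1.407, x5 = 2.197.
Objective = 1.1·1.407 + 0.48·2.197 = 2.6023.

$2.60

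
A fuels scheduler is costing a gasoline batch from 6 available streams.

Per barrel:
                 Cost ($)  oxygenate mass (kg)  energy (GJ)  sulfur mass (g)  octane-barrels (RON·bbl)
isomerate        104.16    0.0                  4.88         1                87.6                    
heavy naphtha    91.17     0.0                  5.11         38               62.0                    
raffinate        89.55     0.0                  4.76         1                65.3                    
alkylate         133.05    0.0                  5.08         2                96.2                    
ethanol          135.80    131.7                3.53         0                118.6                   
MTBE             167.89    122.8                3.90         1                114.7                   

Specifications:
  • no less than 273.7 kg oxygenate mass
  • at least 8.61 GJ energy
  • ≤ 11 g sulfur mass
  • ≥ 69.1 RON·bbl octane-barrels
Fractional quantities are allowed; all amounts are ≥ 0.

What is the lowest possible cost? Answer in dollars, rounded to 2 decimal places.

Let x1 = barrels of isomerate, x2 = barrels of heavy naphtha, x3 = barrels of raffinate, x4 = barrels of alkylate, x5 = barrels of ethanol, x6 = barrels of MTBE.
Minimize 104.16x1 + 91.17x2 + 89.55x3 + 133.05x4 + 135.8x5 + 167.89x6 with:
  131.7x5 + 122.8x6 ≥ 273.7   (oxygenate mass)
  4.88x1 + 5.11x2 + 4.76x3 + 5.08x4 + 3.53x5 + 3.9x6 ≥ 8.61   (energy)
  1x1 + 38x2 + 1x3 + 2x4 + 1x6 ≤ 11   (sulfur mass)
  87.6x1 + 62x2 + 65.3x3 + 96.2x4 + 118.6x5 + 114.7x6 ≥ 69.1   (octane-barrels)
  x1, x2, x3, x4, x5, x6 ≥ 0.
The optimal basis is {heavy naphtha, ethanol}; isomerate, raffinate, alkylate, MTBE drop out. Binding constraints: oxygenate mass and energy.
Optimal quantities: heavy naphtha = 0.2493 barrels, ethanol = 2.0782 barrels.
Hence cost = 91.17·0.2493 + 135.8·2.0782 = $304.9482.

$304.95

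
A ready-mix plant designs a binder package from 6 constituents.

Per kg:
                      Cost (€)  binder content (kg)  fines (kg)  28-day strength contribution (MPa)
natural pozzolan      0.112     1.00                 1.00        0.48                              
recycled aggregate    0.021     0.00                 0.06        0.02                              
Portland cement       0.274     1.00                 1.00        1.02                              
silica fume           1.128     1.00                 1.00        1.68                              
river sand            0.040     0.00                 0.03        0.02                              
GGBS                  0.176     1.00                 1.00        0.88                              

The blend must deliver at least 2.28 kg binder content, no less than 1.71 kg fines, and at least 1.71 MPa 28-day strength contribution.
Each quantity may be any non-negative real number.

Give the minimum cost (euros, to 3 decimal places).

Let x1 = kg of natural pozzolan, x2 = kg of recycled aggregate, x3 = kg of Portland cement, x4 = kg of silica fume, x5 = kg of river sand, x6 = kg of GGBS.
Minimize 0.112x1 + 0.021x2 + 0.274x3 + 1.128x4 + 0.04x5 + 0.176x6 s.t.:
  1x1 + 1x3 + 1x4 + 1x6 ≥ 2.28   (binder content)
  1x1 + 0.06x2 + 1x3 + 1x4 + 0.03x5 + 1x6 ≥ 1.71   (fines)
  0.48x1 + 0.02x2 + 1.02x3 + 1.68x4 + 0.02x5 + 0.88x6 ≥ 1.71   (28-day strength contribution)
  x1, x2, x3, x4, x5, x6 ≥ 0.
The optimal basis is {natural pozzolan, GGBS}; recycled aggregate, Portland cement, silica fume, river sand drop out. Binding constraints: binder content and 28-day strength contribution.
Optimal quantities: natural pozzolan = 0.741 kg, GGBS = 1.539 kg.
Cost = 0.112·0.741 + 0.176·1.539 = 0.35386.

€0.354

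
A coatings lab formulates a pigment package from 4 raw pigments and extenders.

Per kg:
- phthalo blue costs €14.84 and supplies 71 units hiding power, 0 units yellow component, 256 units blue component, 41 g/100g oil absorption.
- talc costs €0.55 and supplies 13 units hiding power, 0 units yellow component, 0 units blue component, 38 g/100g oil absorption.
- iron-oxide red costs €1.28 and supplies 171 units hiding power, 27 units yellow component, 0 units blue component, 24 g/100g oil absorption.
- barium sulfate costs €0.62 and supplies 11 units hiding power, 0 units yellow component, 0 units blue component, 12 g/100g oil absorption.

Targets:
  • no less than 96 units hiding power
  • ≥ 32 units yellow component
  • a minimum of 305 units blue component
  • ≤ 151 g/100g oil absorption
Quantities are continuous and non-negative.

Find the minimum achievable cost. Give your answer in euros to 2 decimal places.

€19.20

Set it up as a linear program. Let x1 = kg of phthalo blue, x2 = kg of talc, x3 = kg of iron-oxide red, x4 = kg of barium sulfate.
Minimise 14.84x1 + 0.55x2 + 1.28x3 + 0.62x4 s.t.:
  71x1 + 13x2 + 171x3 + 11x4 ≥ 96   (hiding power)
  27x3 ≥ 32   (yellow component)
  256x1 ≥ 305   (blue component)
  41x1 + 38x2 + 24x3 + 12x4 ≤ 151   (oil absorption)
  x1, x2, x3, x4 ≥ 0.
At the optimum only phthalo blue, iron-oxide red are positive (talc, barium sulfate = 0). The yellow component and blue component requirements are met with equality.
So phthalo blue = 1.1914 kg, iron-oxide red = 1.1852 kg.
Total cost: 14.84·1.1914 + 1.28·1.1852 = 19.1974.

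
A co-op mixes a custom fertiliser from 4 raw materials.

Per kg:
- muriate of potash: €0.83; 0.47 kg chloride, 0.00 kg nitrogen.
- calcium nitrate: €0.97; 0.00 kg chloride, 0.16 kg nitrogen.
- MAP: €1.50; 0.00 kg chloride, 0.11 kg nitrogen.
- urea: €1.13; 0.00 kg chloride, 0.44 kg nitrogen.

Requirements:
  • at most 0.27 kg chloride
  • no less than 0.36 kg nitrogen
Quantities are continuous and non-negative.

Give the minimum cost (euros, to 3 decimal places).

Set it up as a linear program. Let x1 = kg of muriate of potash, x2 = kg of calcium nitrate, x3 = kg of MAP, x4 = kg of urea.
Minimise 0.83x1 + 0.97x2 + 1.5x3 + 1.13x4 s.t.:
  0.47x1 ≤ 0.27   (chloride)
  0.16x2 + 0.11x3 + 0.44x4 ≥ 0.36   (nitrogen)
  x1, x2, x3, x4 ≥ 0.
At the optimum only urea is positive (muriate of potash, calcium nitrate, MAP = 0). Binding constraint: nitrogen.
So urea = 0.8182 kg.
Cost = 1.13·0.8182 = 0.92457.

€0.925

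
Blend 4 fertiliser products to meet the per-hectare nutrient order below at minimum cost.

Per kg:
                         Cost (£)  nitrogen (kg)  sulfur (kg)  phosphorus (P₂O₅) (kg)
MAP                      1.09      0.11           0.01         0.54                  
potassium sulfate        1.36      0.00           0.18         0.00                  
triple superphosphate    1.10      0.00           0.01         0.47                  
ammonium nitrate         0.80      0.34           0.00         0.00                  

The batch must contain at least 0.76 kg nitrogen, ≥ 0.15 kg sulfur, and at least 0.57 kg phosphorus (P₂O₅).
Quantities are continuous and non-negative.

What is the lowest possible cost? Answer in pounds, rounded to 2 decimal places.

£3.72

Let x1 = kg of MAP, x2 = kg of potassium sulfate, x3 = kg of triple superphosphate, x4 = kg of ammonium nitrate.
min 1.09x1 + 1.36x2 + 1.1x3 + 0.8x4 s.t.:
  0.11x1 + 0.34x4 ≥ 0.76   (nitrogen)
  0.01x1 + 0.18x2 + 0.01x3 ≥ 0.15   (sulfur)
  0.54x1 + 0.47x3 ≥ 0.57   (phosphorus (P₂O₅))
  x1, x2, x3, x4 ≥ 0.
The cheapest feasible vertex uses only MAP, potassium sulfate, ammonium nitrate; triple superphosphate is not used. Binding constraints: nitrogen, sulfur, phosphorus (P₂O₅).
So MAP = 1.056 kg, potassium sulfate = 0.7747 kg, ammonium nitrate = 1.894 kg.
Objective = 1.09·1.056 + 1.36·0.7747 + 0.8·1.894 = 3.7198.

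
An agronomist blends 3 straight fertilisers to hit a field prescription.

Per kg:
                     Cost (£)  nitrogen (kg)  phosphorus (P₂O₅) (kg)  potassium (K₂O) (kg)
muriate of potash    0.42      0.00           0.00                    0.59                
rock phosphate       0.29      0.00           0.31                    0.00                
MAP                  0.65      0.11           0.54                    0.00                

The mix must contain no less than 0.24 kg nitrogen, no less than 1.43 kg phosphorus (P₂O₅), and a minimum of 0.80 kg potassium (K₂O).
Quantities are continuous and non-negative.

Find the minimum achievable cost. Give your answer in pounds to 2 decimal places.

Let x1 = kg of muriate of potash, x2 = kg of rock phosphate, x3 = kg of MAP.
min 0.42x1 + 0.29x2 + 0.65x3 s.t.:
  0.11x3 ≥ 0.24   (nitrogen)
  0.31x2 + 0.54x3 ≥ 1.43   (phosphorus (P₂O₅))
  0.59x1 ≥ 0.8   (potassium (K₂O))
  x1, x2, x3 ≥ 0.
All 3 inputs are positive at the optimum. There the nitrogen, phosphorus (P₂O₅), potassium (K₂O) constraints are tight.
Solving gives x1 = 1.356, x2 = 0.8123, x3 = 2.182.
Cost = 0.42·1.356 + 0.29·0.8123 + 0.65·2.182 = 2.2234.

£2.22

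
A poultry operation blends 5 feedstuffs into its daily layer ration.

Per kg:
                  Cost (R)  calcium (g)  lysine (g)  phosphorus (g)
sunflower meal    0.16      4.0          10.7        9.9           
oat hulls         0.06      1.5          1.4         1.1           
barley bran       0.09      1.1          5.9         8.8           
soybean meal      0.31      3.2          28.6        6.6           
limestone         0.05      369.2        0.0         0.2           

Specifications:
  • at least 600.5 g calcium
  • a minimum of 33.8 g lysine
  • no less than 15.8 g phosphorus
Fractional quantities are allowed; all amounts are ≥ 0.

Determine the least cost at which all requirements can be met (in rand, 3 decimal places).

Treat it as an LP. Let x1 = kg of sunflower meal, x2 = kg of oat hulls, x3 = kg of barley bran, x4 = kg of soybean meal, x5 = kg of limestone.
Minimize 0.16x1 + 0.06x2 + 0.09x3 + 0.31x4 + 0.05x5 subject to:
  4x1 + 1.5x2 + 1.1x3 + 3.2x4 + 369.2x5 ≥ 600.5   (calcium)
  10.7x1 + 1.4x2 + 5.9x3 + 28.6x4 ≥ 33.8   (lysine)
  9.9x1 + 1.1x2 + 8.8x3 + 6.6x4 + 0.2x5 ≥ 15.8   (phosphorus)
  x1, x2, x3, x4, x5 ≥ 0.
The minimum-cost mix takes nothing from sunflower meal, oat hulls — only barley bran, soybean meal, limestone. Binding constraints: calcium, lysine, phosphorus.
So barley bran = 1.032 kg, soybean meal = 0.9689 kg, limestone = 1.615 kg.
Hence cost = 0.09·1.032 + 0.31·0.9689 + 0.05·1.615 = R0.47399.

R0.474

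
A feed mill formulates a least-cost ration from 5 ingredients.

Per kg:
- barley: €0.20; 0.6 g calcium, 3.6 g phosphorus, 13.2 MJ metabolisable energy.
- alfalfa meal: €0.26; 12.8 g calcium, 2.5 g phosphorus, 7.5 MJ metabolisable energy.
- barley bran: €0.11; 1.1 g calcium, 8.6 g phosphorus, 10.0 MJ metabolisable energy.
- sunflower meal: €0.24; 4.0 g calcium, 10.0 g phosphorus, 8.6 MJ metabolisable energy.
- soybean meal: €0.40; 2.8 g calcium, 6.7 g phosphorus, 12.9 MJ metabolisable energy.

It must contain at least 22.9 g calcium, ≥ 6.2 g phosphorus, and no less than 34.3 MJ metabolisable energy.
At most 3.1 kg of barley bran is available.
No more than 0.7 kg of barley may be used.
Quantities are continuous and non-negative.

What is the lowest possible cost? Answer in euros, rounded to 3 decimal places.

€0.661

Set it up as a linear program. Let x1 = kg of barley, x2 = kg of alfalfa meal, x3 = kg of barley bran, x4 = kg of sunflower meal, x5 = kg of soybean meal.
Minimize 0.2x1 + 0.26x2 + 0.11x3 + 0.24x4 + 0.4x5 s.t.:
  0.6x1 + 12.8x2 + 1.1x3 + 4x4 + 2.8x5 ≥ 22.9   (calcium)
  3.6x1 + 2.5x2 + 8.6x3 + 10x4 + 6.7x5 ≥ 6.2   (phosphorus)
  13.2x1 + 7.5x2 + 10x3 + 8.6x4 + 12.9x5 ≥ 34.3   (metabolisable energy)
  x3 ≤ 3.1
  x1 ≤ 0.7
  x1, x2, x3, x4, x5 ≥ 0.
At the optimum only alfalfa meal, barley bran are positive (barley, sunflower meal, soybean meal = 0). There the calcium and metabolisable energy constraints are tight.
That vertex is x2 = 1.597, x3 = 2.232.
Cost = 0.26·1.597 + 0.11·2.232 = 0.66074.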